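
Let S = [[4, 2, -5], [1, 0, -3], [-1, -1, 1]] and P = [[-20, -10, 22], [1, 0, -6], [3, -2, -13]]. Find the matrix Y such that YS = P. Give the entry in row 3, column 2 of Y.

Right-multiplying both sides by S⁻¹ gives Y = PS⁻¹.
det S = -3; the adjugate gives S⁻¹ = [[1, -1, 2], [-2/3, 1/3, -7/3], [1/3, -2/3, 2/3]].
Y = PS⁻¹ = [[-20, -10, 22], [1, 0, -6], [3, -2, -13]] · [[1, -1, 2], [-2/3, 1/3, -7/3], [1/3, -2/3, 2/3]] = [[-6, 2, -2], [-1, 3, -2], [0, 5, 2]].

5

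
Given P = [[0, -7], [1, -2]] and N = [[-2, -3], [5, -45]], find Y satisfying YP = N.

Y = [[1, -2], [5, 5]]

Right-multiplying both sides by P⁻¹ gives Y = NP⁻¹.
P has determinant 7; P⁻¹ = [[-2/7, 1], [-1/7, 0]].
Y = NP⁻¹ = [[-2, -3], [5, -45]] · [[-2/7, 1], [-1/7, 0]] = [[1, -2], [5, 5]].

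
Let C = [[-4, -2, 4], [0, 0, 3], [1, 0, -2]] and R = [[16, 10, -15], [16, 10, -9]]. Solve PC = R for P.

P = [[-5, -1, -4], [-5, 1, -4]]

Right-multiplying both sides by C⁻¹ gives P = RC⁻¹.
det C = -6; the adjugate gives C⁻¹ = [[0, 2/3, 1], [-1/2, -2/3, -2], [0, 1/3, 0]].
P = RC⁻¹ = [[16, 10, -15], [16, 10, -9]] · [[0, 2/3, 1], [-1/2, -2/3, -2], [0, 1/3, 0]] = [[-5, -1, -4], [-5, 1, -4]].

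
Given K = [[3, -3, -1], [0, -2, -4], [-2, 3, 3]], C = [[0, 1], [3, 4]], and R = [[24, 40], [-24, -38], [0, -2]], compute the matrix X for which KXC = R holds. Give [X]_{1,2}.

Left-multiply by K⁻¹ and right-multiply by C⁻¹: X = K⁻¹RC⁻¹.
det K = -2, so K⁻¹ = [[-3, -3, -5], [-4, -7/2, -6], [2, 3/2, 3]].
C has determinant -3; C⁻¹ = [[-4/3, 1/3], [1, 0]].
K⁻¹R = [[0, 4], [-12, -15], [12, 17]].
X = (K⁻¹R)C⁻¹ = [[4, 0], [1, -4], [1, 4]].

0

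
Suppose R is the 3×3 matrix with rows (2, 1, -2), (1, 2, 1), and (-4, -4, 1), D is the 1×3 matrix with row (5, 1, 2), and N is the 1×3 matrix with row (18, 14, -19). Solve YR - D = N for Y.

Y = [[5, -3, -4]]

YR = N + D = [[23, 15, -17]].
Since R sits to the right of Y, Y = (N + D)R⁻¹.
det R = -1, so R⁻¹ = [[-6, -7, -5], [5, 6, 4], [-4, -4, -3]].
Y = (N + D)R⁻¹ = [[5, -3, -4]].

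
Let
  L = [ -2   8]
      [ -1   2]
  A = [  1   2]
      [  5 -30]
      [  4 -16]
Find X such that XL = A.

Since L sits to the right of X, X = AL⁻¹.
det L = 4, so L⁻¹ = [[1/2, -2], [1/4, -1/2]].
X = AL⁻¹ = [[1, 2], [5, -30], [4, -16]] · [[1/2, -2], [1/4, -1/2]] = [[1, -3], [-5, 5], [-2, 0]].

X = [[1, -3], [-5, 5], [-2, 0]]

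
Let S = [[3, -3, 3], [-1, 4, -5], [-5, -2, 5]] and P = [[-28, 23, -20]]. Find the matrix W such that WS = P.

Since S sits to the right of W, W = PS⁻¹.
det S = 6, so S⁻¹ = [[5/3, 3/2, 1/2], [5, 5, 2], [11/3, 7/2, 3/2]].
W = PS⁻¹ = [[-28, 23, -20]] · [[5/3, 3/2, 1/2], [5, 5, 2], [11/3, 7/2, 3/2]] = [[-5, 3, 2]].

W = [[-5, 3, 2]]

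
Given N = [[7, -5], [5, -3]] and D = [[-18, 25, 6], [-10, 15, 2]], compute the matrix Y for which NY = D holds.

N is on the left of Y, so left-multiply by N⁻¹: Y = N⁻¹D.
det N = 4, so N⁻¹ = [[-3/4, 5/4], [-5/4, 7/4]].
Y = N⁻¹D = [[-3/4, 5/4], [-5/4, 7/4]] · [[-18, 25, 6], [-10, 15, 2]] = [[1, 0, -2], [5, -5, -4]].

Y = [[1, 0, -2], [5, -5, -4]]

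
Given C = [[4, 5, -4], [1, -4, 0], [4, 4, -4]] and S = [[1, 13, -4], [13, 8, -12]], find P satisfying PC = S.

P = [[-3, -3, 4], [0, 1, 3]]

Right-multiplying both sides by C⁻¹ gives P = SC⁻¹.
C has determinant 4; C⁻¹ = [[4, 1, -4], [1, 0, -1], [5, 1, -21/4]].
P = SC⁻¹ = [[1, 13, -4], [13, 8, -12]] · [[4, 1, -4], [1, 0, -1], [5, 1, -21/4]] = [[-3, -3, 4], [0, 1, 3]].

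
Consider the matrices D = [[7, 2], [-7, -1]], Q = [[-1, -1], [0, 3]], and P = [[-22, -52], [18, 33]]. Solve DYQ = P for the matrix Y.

Y = [[2, 0], [4, -5]]

Left-multiply by D⁻¹ and right-multiply by Q⁻¹: Y = D⁻¹PQ⁻¹.
det D = 7, so D⁻¹ = [[-1/7, -2/7], [1, 1]].
det Q = -3, so Q⁻¹ = [[-1, -1/3], [0, 1/3]].
D⁻¹P = [[-2, -2], [-4, -19]].
Y = (D⁻¹P)Q⁻¹ = [[2, 0], [4, -5]].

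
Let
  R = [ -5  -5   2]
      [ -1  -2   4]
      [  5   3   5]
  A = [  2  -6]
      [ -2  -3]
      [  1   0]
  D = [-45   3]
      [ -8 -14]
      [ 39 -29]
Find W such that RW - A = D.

RW = D + A = [[-43, -3], [-10, -17], [40, -29]].
Since R multiplies W on the left, W = R⁻¹(D + A).
det R = -1, so R⁻¹ = [[22, -31, 16], [-25, 35, -18], [-7, 10, -5]].
W = R⁻¹(D + A) = [[4, -3], [5, 2], [1, -4]].

W = [[4, -3], [5, 2], [1, -4]]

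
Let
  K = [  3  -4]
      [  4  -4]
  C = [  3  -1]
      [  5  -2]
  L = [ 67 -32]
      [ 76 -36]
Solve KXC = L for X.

Isolating X: multiply by K⁻¹ from the left and C⁻¹ from the right, so X = K⁻¹LC⁻¹.
det K = 4; the adjugate gives K⁻¹ = [[-1, 1], [-1, 3/4]].
det C = -1, so C⁻¹ = [[2, -1], [5, -3]].
K⁻¹L = [[9, -4], [-10, 5]].
X = (K⁻¹L)C⁻¹ = [[-2, 3], [5, -5]].

X = [[-2, 3], [5, -5]]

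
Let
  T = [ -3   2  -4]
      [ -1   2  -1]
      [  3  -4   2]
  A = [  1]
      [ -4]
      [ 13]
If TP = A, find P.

P = [[5], [-2], [-5]]

T is on the left of P, so left-multiply by T⁻¹: P = T⁻¹A.
T has determinant 6; T⁻¹ = [[0, 2, 1], [-1/6, 1, 1/6], [-1/3, -1, -2/3]].
P = T⁻¹A = [[0, 2, 1], [-1/6, 1, 1/6], [-1/3, -1, -2/3]] · [[1], [-4], [13]] = [[5], [-2], [-5]].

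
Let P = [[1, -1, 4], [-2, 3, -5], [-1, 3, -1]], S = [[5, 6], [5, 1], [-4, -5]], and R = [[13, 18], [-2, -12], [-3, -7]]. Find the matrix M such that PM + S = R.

M = [[-4, -5], [0, -1], [3, 4]]

PM = R − S = [[8, 12], [-7, -13], [1, -2]].
Left-multiplying both sides by P⁻¹ gives M = P⁻¹(R − S).
det P = -3; the adjugate gives P⁻¹ = [[-4, -11/3, 7/3], [-1, -1, 1], [1, 2/3, -1/3]].
M = P⁻¹(R − S) = [[-4, -5], [0, -1], [3, 4]].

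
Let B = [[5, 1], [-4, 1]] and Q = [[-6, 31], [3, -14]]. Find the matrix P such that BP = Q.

P = [[-1, 5], [-1, 6]]

B is on the left of P, so left-multiply by B⁻¹: P = B⁻¹Q.
B has determinant 9; B⁻¹ = [[1/9, -1/9], [4/9, 5/9]].
P = B⁻¹Q = [[1/9, -1/9], [4/9, 5/9]] · [[-6, 31], [3, -14]] = [[-1, 5], [-1, 6]].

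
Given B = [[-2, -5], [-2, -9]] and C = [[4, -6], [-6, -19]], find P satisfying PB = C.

P = [[-6, 4], [2, 1]]

B is on the right of P, so right-multiply by B⁻¹: P = CB⁻¹.
B has determinant 8; B⁻¹ = [[-9/8, 5/8], [1/4, -1/4]].
P = CB⁻¹ = [[4, -6], [-6, -19]] · [[-9/8, 5/8], [1/4, -1/4]] = [[-6, 4], [2, 1]].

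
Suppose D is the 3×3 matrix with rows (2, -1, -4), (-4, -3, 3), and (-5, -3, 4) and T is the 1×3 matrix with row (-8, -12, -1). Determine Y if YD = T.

Y = [[3, 1, 2]]

Right-multiplying both sides by D⁻¹ gives Y = TD⁻¹.
det D = 5, so D⁻¹ = [[-3/5, 16/5, -3], [1/5, -12/5, 2], [-3/5, 11/5, -2]].
Y = TD⁻¹ = [[-8, -12, -1]] · [[-3/5, 16/5, -3], [1/5, -12/5, 2], [-3/5, 11/5, -2]] = [[3, 1, 2]].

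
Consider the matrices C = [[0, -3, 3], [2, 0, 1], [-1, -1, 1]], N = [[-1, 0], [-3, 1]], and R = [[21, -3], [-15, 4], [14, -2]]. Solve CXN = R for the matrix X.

X = [[4, 1], [-1, 3], [-5, 2]]

X = C⁻¹RN⁻¹ (apply C⁻¹ on the left and N⁻¹ on the right).
C has determinant 3; C⁻¹ = [[1/3, 0, -1], [-1, 1, 2], [-2/3, 1, 2]].
N has determinant -1; N⁻¹ = [[-1, 0], [-3, 1]].
C⁻¹R = [[-7, 1], [-8, 3], [-1, 2]].
X = (C⁻¹R)N⁻¹ = [[4, 1], [-1, 3], [-5, 2]].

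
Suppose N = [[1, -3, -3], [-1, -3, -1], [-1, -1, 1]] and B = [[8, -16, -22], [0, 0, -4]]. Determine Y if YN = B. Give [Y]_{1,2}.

2

N is on the right of Y, so right-multiply by N⁻¹: Y = BN⁻¹.
det N = -4; the adjugate gives N⁻¹ = [[1, -3/2, 3/2], [-1/2, 1/2, -1], [1/2, -1, 3/2]].
Y = BN⁻¹ = [[8, -16, -22], [0, 0, -4]] · [[1, -3/2, 3/2], [-1/2, 1/2, -1], [1/2, -1, 3/2]] = [[5, 2, -5], [-2, 4, -6]].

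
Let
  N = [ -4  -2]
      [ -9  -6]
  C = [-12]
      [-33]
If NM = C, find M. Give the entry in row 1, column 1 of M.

Left-multiplying both sides by N⁻¹ gives M = N⁻¹C.
N has determinant 6; N⁻¹ = [[-1, 1/3], [3/2, -2/3]].
M = N⁻¹C = [[-1, 1/3], [3/2, -2/3]] · [[-12], [-33]] = [[1], [4]].

1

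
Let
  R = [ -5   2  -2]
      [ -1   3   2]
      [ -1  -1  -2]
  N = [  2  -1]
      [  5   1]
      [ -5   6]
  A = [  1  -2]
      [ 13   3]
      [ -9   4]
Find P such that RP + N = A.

RP = A − N = [[-1, -1], [8, 2], [-4, -2]].
R is on the left of P, so left-multiply by R⁻¹: P = R⁻¹(A − N).
det R = 4; the adjugate gives R⁻¹ = [[-1, 3/2, 5/2], [-1, 2, 3], [1, -7/4, -13/4]].
P = R⁻¹(A − N) = [[3, -1], [5, -1], [-2, 2]].

P = [[3, -1], [5, -1], [-2, 2]]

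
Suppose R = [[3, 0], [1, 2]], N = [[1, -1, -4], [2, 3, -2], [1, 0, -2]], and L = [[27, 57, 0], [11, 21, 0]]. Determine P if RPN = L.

P = [[-4, 5, 3], [-1, 0, 2]]

P = R⁻¹LN⁻¹ (apply R⁻¹ on the left and N⁻¹ on the right).
det R = 6, so R⁻¹ = [[1/3, 0], [-1/6, 1/2]].
det N = 4, so N⁻¹ = [[-3/2, -1/2, 7/2], [1/2, 1/2, -3/2], [-3/4, -1/4, 5/4]].
R⁻¹L = [[9, 19, 0], [1, 1, 0]].
P = (R⁻¹L)N⁻¹ = [[-4, 5, 3], [-1, 0, 2]].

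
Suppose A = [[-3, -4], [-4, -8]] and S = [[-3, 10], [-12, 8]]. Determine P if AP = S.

P = [[-3, -6], [3, 2]]

Since A multiplies P on the left, P = A⁻¹S.
A has determinant 8; A⁻¹ = [[-1, 1/2], [1/2, -3/8]].
P = A⁻¹S = [[-1, 1/2], [1/2, -3/8]] · [[-3, 10], [-12, 8]] = [[-3, -6], [3, 2]].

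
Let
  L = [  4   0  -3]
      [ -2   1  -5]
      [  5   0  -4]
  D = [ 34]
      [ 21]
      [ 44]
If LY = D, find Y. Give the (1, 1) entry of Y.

4

L is on the left of Y, so left-multiply by L⁻¹: Y = L⁻¹D.
det L = -1; the adjugate gives L⁻¹ = [[4, 0, -3], [33, 1, -26], [5, 0, -4]].
Y = L⁻¹D = [[4, 0, -3], [33, 1, -26], [5, 0, -4]] · [[34], [21], [44]] = [[4], [-1], [-6]].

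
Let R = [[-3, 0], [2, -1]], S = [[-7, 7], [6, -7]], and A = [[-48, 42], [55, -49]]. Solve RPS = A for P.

P = [[-4, -2], [5, 2]]

P = R⁻¹AS⁻¹ (apply R⁻¹ on the left and S⁻¹ on the right).
det R = 3, so R⁻¹ = [[-1/3, 0], [-2/3, -1]].
S has determinant 7; S⁻¹ = [[-1, -1], [-6/7, -1]].
R⁻¹A = [[16, -14], [-23, 21]].
P = (R⁻¹A)S⁻¹ = [[-4, -2], [5, 2]].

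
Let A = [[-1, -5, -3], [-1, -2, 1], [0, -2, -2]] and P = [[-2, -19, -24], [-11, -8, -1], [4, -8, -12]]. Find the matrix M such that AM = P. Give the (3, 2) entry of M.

A is on the left of M, so left-multiply by A⁻¹: M = A⁻¹P.
A has determinant -2; A⁻¹ = [[-3, 2, 11/2], [1, -1, -2], [-1, 1, 3/2]].
M = A⁻¹P = [[-3, 2, 11/2], [1, -1, -2], [-1, 1, 3/2]] · [[-2, -19, -24], [-11, -8, -1], [4, -8, -12]] = [[6, -3, 4], [1, 5, 1], [-3, -1, 5]].

-1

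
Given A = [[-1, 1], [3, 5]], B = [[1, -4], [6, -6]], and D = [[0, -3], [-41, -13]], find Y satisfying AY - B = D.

AY = D + B = [[1, -7], [-35, -19]].
Left-multiplying both sides by A⁻¹ gives Y = A⁻¹(D + B).
det A = -8; the adjugate gives A⁻¹ = [[-5/8, 1/8], [3/8, 1/8]].
Y = A⁻¹(D + B) = [[-5, 2], [-4, -5]].

Y = [[-5, 2], [-4, -5]]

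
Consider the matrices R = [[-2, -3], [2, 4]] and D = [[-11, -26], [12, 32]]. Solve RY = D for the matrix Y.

Since R multiplies Y on the left, Y = R⁻¹D.
det R = -2, so R⁻¹ = [[-2, -3/2], [1, 1]].
Y = R⁻¹D = [[-2, -3/2], [1, 1]] · [[-11, -26], [12, 32]] = [[4, 4], [1, 6]].

Y = [[4, 4], [1, 6]]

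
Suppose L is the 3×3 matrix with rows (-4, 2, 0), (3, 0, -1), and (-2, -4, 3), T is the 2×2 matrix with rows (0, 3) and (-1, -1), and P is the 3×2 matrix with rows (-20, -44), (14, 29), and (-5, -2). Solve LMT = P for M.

Left-multiply by L⁻¹ and right-multiply by T⁻¹: M = L⁻¹PT⁻¹.
det L = 2, so L⁻¹ = [[-2, -3, -1], [-7/2, -6, -2], [-6, -10, -3]].
det T = 3; the adjugate gives T⁻¹ = [[-1/3, -1], [1/3, 0]].
L⁻¹P = [[3, 3], [-4, -16], [-5, -20]].
M = (L⁻¹P)T⁻¹ = [[0, -3], [-4, 4], [-5, 5]].

M = [[0, -3], [-4, 4], [-5, 5]]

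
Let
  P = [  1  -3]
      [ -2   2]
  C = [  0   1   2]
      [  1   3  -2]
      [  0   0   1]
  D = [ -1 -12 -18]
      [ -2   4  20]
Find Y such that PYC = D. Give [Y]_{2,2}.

Y = P⁻¹DC⁻¹ (apply P⁻¹ on the left and C⁻¹ on the right).
det P = -4, so P⁻¹ = [[-1/2, -3/4], [-1/2, -1/4]].
C has determinant -1; C⁻¹ = [[-3, 1, 8], [1, 0, -2], [0, 0, 1]].
P⁻¹D = [[2, 3, -6], [1, 5, 4]].
Y = (P⁻¹D)C⁻¹ = [[-3, 2, 4], [2, 1, 2]].

1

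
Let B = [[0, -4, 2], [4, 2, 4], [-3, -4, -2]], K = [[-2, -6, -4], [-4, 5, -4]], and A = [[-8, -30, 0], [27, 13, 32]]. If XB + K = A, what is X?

X = [[4, 0, 2], [5, 4, -5]]

XB = A − K = [[-6, -24, 4], [31, 8, 36]].
Since B sits to the right of X, X = (A − K)B⁻¹.
det B = -4; the adjugate gives B⁻¹ = [[-3, 4, 5], [1, -3/2, -2], [5/2, -3, -4]].
X = (A − K)B⁻¹ = [[4, 0, 2], [5, 4, -5]].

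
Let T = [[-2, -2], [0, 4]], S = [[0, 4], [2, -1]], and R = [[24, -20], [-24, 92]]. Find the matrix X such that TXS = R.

X = [[-4, -3], [5, -3]]

X = T⁻¹RS⁻¹ (apply T⁻¹ on the left and S⁻¹ on the right).
T has determinant -8; T⁻¹ = [[-1/2, -1/4], [0, 1/4]].
det S = -8, so S⁻¹ = [[1/8, 1/2], [1/4, 0]].
T⁻¹R = [[-6, -13], [-6, 23]].
X = (T⁻¹R)S⁻¹ = [[-4, -3], [5, -3]].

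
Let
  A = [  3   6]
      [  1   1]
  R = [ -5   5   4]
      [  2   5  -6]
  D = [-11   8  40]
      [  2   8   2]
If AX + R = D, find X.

X = [[2, 5, 4], [-2, -2, 4]]

AX = D − R = [[-6, 3, 36], [0, 3, 8]].
Left-multiplying both sides by A⁻¹ gives X = A⁻¹(D − R).
det A = -3, so A⁻¹ = [[-1/3, 2], [1/3, -1]].
X = A⁻¹(D − R) = [[2, 5, 4], [-2, -2, 4]].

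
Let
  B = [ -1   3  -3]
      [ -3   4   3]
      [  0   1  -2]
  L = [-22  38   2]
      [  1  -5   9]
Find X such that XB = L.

X = [[4, 6, 2], [-4, 1, 3]]

B is on the right of X, so right-multiply by B⁻¹: X = LB⁻¹.
det B = 2; the adjugate gives B⁻¹ = [[-11/2, 3/2, 21/2], [-3, 1, 6], [-3/2, 1/2, 5/2]].
X = LB⁻¹ = [[-22, 38, 2], [1, -5, 9]] · [[-11/2, 3/2, 21/2], [-3, 1, 6], [-3/2, 1/2, 5/2]] = [[4, 6, 2], [-4, 1, 3]].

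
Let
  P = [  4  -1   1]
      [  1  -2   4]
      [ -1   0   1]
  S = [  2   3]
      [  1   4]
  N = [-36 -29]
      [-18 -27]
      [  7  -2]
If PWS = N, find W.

Left-multiply by P⁻¹ and right-multiply by S⁻¹: W = P⁻¹NS⁻¹.
det P = -5, so P⁻¹ = [[2/5, -1/5, 2/5], [1, -1, 3], [2/5, -1/5, 7/5]].
det S = 5; the adjugate gives S⁻¹ = [[4/5, -3/5], [-1/5, 2/5]].
P⁻¹N = [[-8, -7], [3, -8], [-1, -9]].
W = (P⁻¹N)S⁻¹ = [[-5, 2], [4, -5], [1, -3]].

W = [[-5, 2], [4, -5], [1, -3]]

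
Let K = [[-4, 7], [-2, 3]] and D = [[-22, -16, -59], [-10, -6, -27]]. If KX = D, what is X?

X = [[2, -3, 6], [-2, -4, -5]]

Since K multiplies X on the left, X = K⁻¹D.
det K = 2, so K⁻¹ = [[3/2, -7/2], [1, -2]].
X = K⁻¹D = [[3/2, -7/2], [1, -2]] · [[-22, -16, -59], [-10, -6, -27]] = [[2, -3, 6], [-2, -4, -5]].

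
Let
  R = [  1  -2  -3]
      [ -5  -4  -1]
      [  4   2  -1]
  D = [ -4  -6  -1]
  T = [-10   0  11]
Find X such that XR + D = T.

XR = T − D = [[-6, 6, 12]].
Since R sits to the right of X, X = (T − D)R⁻¹.
det R = 6, so R⁻¹ = [[1, -4/3, -5/3], [-3/2, 11/6, 8/3], [1, -5/3, -7/3]].
X = (T − D)R⁻¹ = [[-3, -1, -2]].

X = [[-3, -1, -2]]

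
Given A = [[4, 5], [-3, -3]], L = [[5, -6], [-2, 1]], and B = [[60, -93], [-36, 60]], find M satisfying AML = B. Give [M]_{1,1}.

2

Isolating M: multiply by A⁻¹ from the left and L⁻¹ from the right, so M = A⁻¹BL⁻¹.
A has determinant 3; A⁻¹ = [[-1, -5/3], [1, 4/3]].
L has determinant -7; L⁻¹ = [[-1/7, -6/7], [-2/7, -5/7]].
A⁻¹B = [[0, -7], [12, -13]].
M = (A⁻¹B)L⁻¹ = [[2, 5], [2, -1]].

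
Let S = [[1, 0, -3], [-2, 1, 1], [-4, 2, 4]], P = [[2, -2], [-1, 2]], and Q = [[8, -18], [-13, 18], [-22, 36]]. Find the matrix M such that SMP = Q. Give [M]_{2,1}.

4

Isolating M: multiply by S⁻¹ from the left and P⁻¹ from the right, so M = S⁻¹QP⁻¹.
det S = 2, so S⁻¹ = [[1, -3, 3/2], [2, -4, 5/2], [0, -1, 1/2]].
det P = 2; the adjugate gives P⁻¹ = [[1, 1], [1/2, 1]].
S⁻¹Q = [[14, -18], [13, -18], [2, 0]].
M = (S⁻¹Q)P⁻¹ = [[5, -4], [4, -5], [2, 2]].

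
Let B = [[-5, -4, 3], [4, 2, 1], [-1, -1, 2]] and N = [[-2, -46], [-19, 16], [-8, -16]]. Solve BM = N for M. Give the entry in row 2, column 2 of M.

Since B multiplies M on the left, M = B⁻¹N.
det B = 5, so B⁻¹ = [[1, 1, -2], [-9/5, -7/5, 17/5], [-2/5, -1/5, 6/5]].
M = B⁻¹N = [[1, 1, -2], [-9/5, -7/5, 17/5], [-2/5, -1/5, 6/5]] · [[-2, -46], [-19, 16], [-8, -16]] = [[-5, 2], [3, 6], [-5, -4]].

6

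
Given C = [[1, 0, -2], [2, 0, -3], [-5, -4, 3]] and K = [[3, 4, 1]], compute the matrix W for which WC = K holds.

W = [[-2, 0, -1]]

Since C sits to the right of W, W = KC⁻¹.
det C = 4, so C⁻¹ = [[-3, 2, 0], [9/4, -7/4, -1/4], [-2, 1, 0]].
W = KC⁻¹ = [[3, 4, 1]] · [[-3, 2, 0], [9/4, -7/4, -1/4], [-2, 1, 0]] = [[-2, 0, -1]].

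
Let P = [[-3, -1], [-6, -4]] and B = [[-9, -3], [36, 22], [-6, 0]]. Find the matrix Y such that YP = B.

Y = [[3, 0], [-2, -5], [4, -1]]

P is on the right of Y, so right-multiply by P⁻¹: Y = BP⁻¹.
P has determinant 6; P⁻¹ = [[-2/3, 1/6], [1, -1/2]].
Y = BP⁻¹ = [[-9, -3], [36, 22], [-6, 0]] · [[-2/3, 1/6], [1, -1/2]] = [[3, 0], [-2, -5], [4, -1]].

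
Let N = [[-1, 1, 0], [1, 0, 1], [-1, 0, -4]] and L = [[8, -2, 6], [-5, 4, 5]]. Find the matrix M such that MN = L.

M = [[-2, 6, 0], [4, -3, -2]]

N is on the right of M, so right-multiply by N⁻¹: M = LN⁻¹.
det N = 3, so N⁻¹ = [[0, 4/3, 1/3], [1, 4/3, 1/3], [0, -1/3, -1/3]].
M = LN⁻¹ = [[8, -2, 6], [-5, 4, 5]] · [[0, 4/3, 1/3], [1, 4/3, 1/3], [0, -1/3, -1/3]] = [[-2, 6, 0], [4, -3, -2]].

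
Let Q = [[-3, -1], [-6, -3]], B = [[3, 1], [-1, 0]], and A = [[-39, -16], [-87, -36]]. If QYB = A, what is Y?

Y = [[4, 2], [4, 3]]

Left-multiply by Q⁻¹ and right-multiply by B⁻¹: Y = Q⁻¹AB⁻¹.
Q has determinant 3; Q⁻¹ = [[-1, 1/3], [2, -1]].
det B = 1, so B⁻¹ = [[0, -1], [1, 3]].
Q⁻¹A = [[10, 4], [9, 4]].
Y = (Q⁻¹A)B⁻¹ = [[4, 2], [4, 3]].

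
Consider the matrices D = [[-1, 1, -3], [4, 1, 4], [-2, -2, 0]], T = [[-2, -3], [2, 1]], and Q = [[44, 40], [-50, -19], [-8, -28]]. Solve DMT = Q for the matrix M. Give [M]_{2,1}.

-3

M = D⁻¹QT⁻¹ (apply D⁻¹ on the left and T⁻¹ on the right).
det D = 2, so D⁻¹ = [[4, 3, 7/2], [-4, -3, -4], [-3, -2, -5/2]].
det T = 4; the adjugate gives T⁻¹ = [[1/4, 3/4], [-1/2, -1/2]].
D⁻¹Q = [[-2, 5], [6, 9], [-12, -12]].
M = (D⁻¹Q)T⁻¹ = [[-3, -4], [-3, 0], [3, -3]].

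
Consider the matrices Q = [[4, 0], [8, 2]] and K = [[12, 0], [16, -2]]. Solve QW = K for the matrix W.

Left-multiplying both sides by Q⁻¹ gives W = Q⁻¹K.
Q has determinant 8; Q⁻¹ = [[1/4, 0], [-1, 1/2]].
W = Q⁻¹K = [[1/4, 0], [-1, 1/2]] · [[12, 0], [16, -2]] = [[3, 0], [-4, -1]].

W = [[3, 0], [-4, -1]]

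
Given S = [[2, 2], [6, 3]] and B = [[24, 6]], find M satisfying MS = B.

Right-multiplying both sides by S⁻¹ gives M = BS⁻¹.
det S = -6; the adjugate gives S⁻¹ = [[-1/2, 1/3], [1, -1/3]].
M = BS⁻¹ = [[24, 6]] · [[-1/2, 1/3], [1, -1/3]] = [[-6, 6]].

M = [[-6, 6]]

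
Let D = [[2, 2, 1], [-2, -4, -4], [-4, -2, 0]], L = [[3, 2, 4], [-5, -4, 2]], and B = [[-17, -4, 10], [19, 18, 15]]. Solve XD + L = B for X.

X = [[-2, -2, 5], [1, -3, -4]]

XD = B − L = [[-20, -6, 6], [24, 22, 13]].
Since D sits to the right of X, X = (B − L)D⁻¹.
D has determinant 4; D⁻¹ = [[-2, -1/2, -1], [4, 1, 3/2], [-3, -1, -1]].
X = (B − L)D⁻¹ = [[-2, -2, 5], [1, -3, -4]].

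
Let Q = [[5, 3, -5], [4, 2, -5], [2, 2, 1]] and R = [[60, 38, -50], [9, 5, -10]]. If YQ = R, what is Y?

Y = [[6, 5, 5], [1, 1, 0]]

Right-multiplying both sides by Q⁻¹ gives Y = RQ⁻¹.
det Q = -2; the adjugate gives Q⁻¹ = [[-6, 13/2, 5/2], [7, -15/2, -5/2], [-2, 2, 1]].
Y = RQ⁻¹ = [[60, 38, -50], [9, 5, -10]] · [[-6, 13/2, 5/2], [7, -15/2, -5/2], [-2, 2, 1]] = [[6, 5, 5], [1, 1, 0]].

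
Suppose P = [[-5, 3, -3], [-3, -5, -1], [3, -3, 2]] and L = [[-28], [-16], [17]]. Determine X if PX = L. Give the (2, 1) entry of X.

Since P multiplies X on the left, X = P⁻¹L.
P has determinant 2; P⁻¹ = [[-13/2, 3/2, -9], [3/2, -1/2, 2], [12, -3, 17]].
X = P⁻¹L = [[-13/2, 3/2, -9], [3/2, -1/2, 2], [12, -3, 17]] · [[-28], [-16], [17]] = [[5], [0], [1]].

0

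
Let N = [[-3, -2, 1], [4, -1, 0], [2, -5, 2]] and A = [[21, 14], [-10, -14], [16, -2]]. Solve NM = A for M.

Since N multiplies M on the left, M = N⁻¹A.
det N = 4; the adjugate gives N⁻¹ = [[-1/2, -1/4, 1/4], [-2, -2, 1], [-9/2, -19/4, 11/4]].
M = N⁻¹A = [[-1/2, -1/4, 1/4], [-2, -2, 1], [-9/2, -19/4, 11/4]] · [[21, 14], [-10, -14], [16, -2]] = [[-4, -4], [-6, -2], [-3, -2]].

M = [[-4, -4], [-6, -2], [-3, -2]]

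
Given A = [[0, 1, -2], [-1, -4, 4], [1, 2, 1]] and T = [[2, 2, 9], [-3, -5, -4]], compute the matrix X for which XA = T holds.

X = [[4, 3, 5], [3, 1, -2]]

A is on the right of X, so right-multiply by A⁻¹: X = TA⁻¹.
det A = 1, so A⁻¹ = [[-12, -5, -4], [5, 2, 2], [2, 1, 1]].
X = TA⁻¹ = [[2, 2, 9], [-3, -5, -4]] · [[-12, -5, -4], [5, 2, 2], [2, 1, 1]] = [[4, 3, 5], [3, 1, -2]].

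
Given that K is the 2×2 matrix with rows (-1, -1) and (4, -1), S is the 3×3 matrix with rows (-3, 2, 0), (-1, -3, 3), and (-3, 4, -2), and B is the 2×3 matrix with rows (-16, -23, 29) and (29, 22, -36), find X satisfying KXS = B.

X = K⁻¹BS⁻¹ (apply K⁻¹ on the left and S⁻¹ on the right).
det K = 5; the adjugate gives K⁻¹ = [[-1/5, 1/5], [-4/5, -1/5]].
det S = -4; the adjugate gives S⁻¹ = [[3/2, -1, -3/2], [11/4, -3/2, -9/4], [13/4, -3/2, -11/4]].
K⁻¹B = [[9, 9, -13], [7, 14, -16]].
X = (K⁻¹B)S⁻¹ = [[-4, -3, 2], [-3, -4, 2]].

X = [[-4, -3, 2], [-3, -4, 2]]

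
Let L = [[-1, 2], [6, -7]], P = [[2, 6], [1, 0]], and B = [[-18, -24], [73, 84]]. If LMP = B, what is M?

M = [[0, 4], [-2, -3]]

M = L⁻¹BP⁻¹ (apply L⁻¹ on the left and P⁻¹ on the right).
det L = -5; the adjugate gives L⁻¹ = [[7/5, 2/5], [6/5, 1/5]].
det P = -6; the adjugate gives P⁻¹ = [[0, 1], [1/6, -1/3]].
L⁻¹B = [[4, 0], [-7, -12]].
M = (L⁻¹B)P⁻¹ = [[0, 4], [-2, -3]].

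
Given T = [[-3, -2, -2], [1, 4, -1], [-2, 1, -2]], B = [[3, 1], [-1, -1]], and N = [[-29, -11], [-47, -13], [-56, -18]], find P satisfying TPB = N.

Isolating P: multiply by T⁻¹ from the left and B⁻¹ from the right, so P = T⁻¹NB⁻¹.
T has determinant -5; T⁻¹ = [[7/5, 6/5, -2], [-4/5, -2/5, 1], [-9/5, -7/5, 2]].
det B = -2, so B⁻¹ = [[1/2, 1/2], [-1/2, -3/2]].
T⁻¹N = [[15, 5], [-14, -4], [6, 2]].
P = (T⁻¹N)B⁻¹ = [[5, 0], [-5, -1], [2, 0]].

P = [[5, 0], [-5, -1], [2, 0]]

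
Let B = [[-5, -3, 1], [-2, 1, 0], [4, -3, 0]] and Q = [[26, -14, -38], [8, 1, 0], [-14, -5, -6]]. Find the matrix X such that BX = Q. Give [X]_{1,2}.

Left-multiplying both sides by B⁻¹ gives X = B⁻¹Q.
det B = 2, so B⁻¹ = [[0, -3/2, -1/2], [0, -2, -1], [1, -27/2, -11/2]].
X = B⁻¹Q = [[0, -3/2, -1/2], [0, -2, -1], [1, -27/2, -11/2]] · [[26, -14, -38], [8, 1, 0], [-14, -5, -6]] = [[-5, 1, 3], [-2, 3, 6], [-5, 0, -5]].

1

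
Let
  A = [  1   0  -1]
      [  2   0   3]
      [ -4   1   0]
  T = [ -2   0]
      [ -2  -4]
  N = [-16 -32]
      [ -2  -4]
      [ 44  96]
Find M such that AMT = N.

M = [[0, 5], [2, -4], [0, -3]]

Isolating M: multiply by A⁻¹ from the left and T⁻¹ from the right, so M = A⁻¹NT⁻¹.
A has determinant -5; A⁻¹ = [[3/5, 1/5, 0], [12/5, 4/5, 1], [-2/5, 1/5, 0]].
det T = 8, so T⁻¹ = [[-1/2, 0], [1/4, -1/4]].
A⁻¹N = [[-10, -20], [4, 16], [6, 12]].
M = (A⁻¹N)T⁻¹ = [[0, 5], [2, -4], [0, -3]].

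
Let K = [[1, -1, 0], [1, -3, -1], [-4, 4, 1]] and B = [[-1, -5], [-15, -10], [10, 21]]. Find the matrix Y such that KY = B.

Y = [[3, -3], [4, 2], [6, 1]]

Since K multiplies Y on the left, Y = K⁻¹B.
K has determinant -2; K⁻¹ = [[-1/2, -1/2, -1/2], [-3/2, -1/2, -1/2], [4, 0, 1]].
Y = K⁻¹B = [[-1/2, -1/2, -1/2], [-3/2, -1/2, -1/2], [4, 0, 1]] · [[-1, -5], [-15, -10], [10, 21]] = [[3, -3], [4, 2], [6, 1]].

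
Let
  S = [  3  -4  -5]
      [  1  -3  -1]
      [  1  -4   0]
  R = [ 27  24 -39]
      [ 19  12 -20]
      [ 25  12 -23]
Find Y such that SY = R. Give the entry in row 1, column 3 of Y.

Left-multiplying both sides by S⁻¹ gives Y = S⁻¹R.
det S = -3; the adjugate gives S⁻¹ = [[4/3, -20/3, 11/3], [1/3, -5/3, 2/3], [1/3, -8/3, 5/3]].
Y = S⁻¹R = [[4/3, -20/3, 11/3], [1/3, -5/3, 2/3], [1/3, -8/3, 5/3]] · [[27, 24, -39], [19, 12, -20], [25, 12, -23]] = [[1, -4, -3], [-6, -4, 5], [0, -4, 2]].

-3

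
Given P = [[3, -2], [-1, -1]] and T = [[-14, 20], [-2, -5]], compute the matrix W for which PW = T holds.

W = [[-2, 6], [4, -1]]

Since P multiplies W on the left, W = P⁻¹T.
det P = -5; the adjugate gives P⁻¹ = [[1/5, -2/5], [-1/5, -3/5]].
W = P⁻¹T = [[1/5, -2/5], [-1/5, -3/5]] · [[-14, 20], [-2, -5]] = [[-2, 6], [4, -1]].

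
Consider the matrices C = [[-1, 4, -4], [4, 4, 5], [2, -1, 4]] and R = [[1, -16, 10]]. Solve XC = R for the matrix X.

Right-multiplying both sides by C⁻¹ gives X = RC⁻¹.
det C = 3, so C⁻¹ = [[7, -4, 12], [-2, 4/3, -11/3], [-4, 7/3, -20/3]].
X = RC⁻¹ = [[1, -16, 10]] · [[7, -4, 12], [-2, 4/3, -11/3], [-4, 7/3, -20/3]] = [[-1, -2, 4]].

X = [[-1, -2, 4]]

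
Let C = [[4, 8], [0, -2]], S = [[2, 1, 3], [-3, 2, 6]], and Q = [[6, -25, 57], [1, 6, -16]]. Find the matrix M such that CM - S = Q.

M = [[0, 2, 5], [1, -4, 5]]

CM = Q + S = [[8, -24, 60], [-2, 8, -10]].
Left-multiplying both sides by C⁻¹ gives M = C⁻¹(Q + S).
C has determinant -8; C⁻¹ = [[1/4, 1], [0, -1/2]].
M = C⁻¹(Q + S) = [[0, 2, 5], [1, -4, 5]].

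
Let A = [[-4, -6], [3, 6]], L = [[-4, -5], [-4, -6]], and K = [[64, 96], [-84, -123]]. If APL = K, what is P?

Isolating P: multiply by A⁻¹ from the left and L⁻¹ from the right, so P = A⁻¹KL⁻¹.
det A = -6; the adjugate gives A⁻¹ = [[-1, -1], [1/2, 2/3]].
det L = 4, so L⁻¹ = [[-3/2, 5/4], [1, -1]].
A⁻¹K = [[20, 27], [-24, -34]].
P = (A⁻¹K)L⁻¹ = [[-3, -2], [2, 4]].

P = [[-3, -2], [2, 4]]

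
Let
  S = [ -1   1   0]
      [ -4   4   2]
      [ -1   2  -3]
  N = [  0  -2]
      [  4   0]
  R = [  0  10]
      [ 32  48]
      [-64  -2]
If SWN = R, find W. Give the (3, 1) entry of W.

-2

Left-multiply by S⁻¹ and right-multiply by N⁻¹: W = S⁻¹RN⁻¹.
S has determinant 2; S⁻¹ = [[-8, 3/2, 1], [-7, 3/2, 1], [-2, 1/2, 0]].
det N = 8, so N⁻¹ = [[0, 1/4], [-1/2, 0]].
S⁻¹R = [[-16, -10], [-16, 0], [16, 4]].
W = (S⁻¹R)N⁻¹ = [[5, -4], [0, -4], [-2, 4]].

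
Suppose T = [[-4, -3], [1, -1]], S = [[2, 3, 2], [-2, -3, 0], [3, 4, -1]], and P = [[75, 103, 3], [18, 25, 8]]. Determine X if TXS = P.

X = [[1, 1, -1], [-5, -2, -5]]

Isolating X: multiply by T⁻¹ from the left and S⁻¹ from the right, so X = T⁻¹PS⁻¹.
det T = 7; the adjugate gives T⁻¹ = [[-1/7, 3/7], [-1/7, -4/7]].
S has determinant 2; S⁻¹ = [[3/2, 11/2, 3], [-1, -4, -2], [1/2, 1/2, 0]].
T⁻¹P = [[-3, -4, 3], [-21, -29, -5]].
X = (T⁻¹P)S⁻¹ = [[1, 1, -1], [-5, -2, -5]].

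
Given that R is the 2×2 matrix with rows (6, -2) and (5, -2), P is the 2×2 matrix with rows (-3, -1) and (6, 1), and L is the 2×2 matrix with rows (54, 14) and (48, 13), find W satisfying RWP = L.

W = R⁻¹LP⁻¹ (apply R⁻¹ on the left and P⁻¹ on the right).
det R = -2, so R⁻¹ = [[1, -1], [5/2, -3]].
det P = 3, so P⁻¹ = [[1/3, 1/3], [-2, -1]].
R⁻¹L = [[6, 1], [-9, -4]].
W = (R⁻¹L)P⁻¹ = [[0, 1], [5, 1]].

W = [[0, 1], [5, 1]]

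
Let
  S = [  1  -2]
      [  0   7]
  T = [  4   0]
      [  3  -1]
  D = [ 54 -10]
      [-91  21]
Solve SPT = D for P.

Left-multiply by S⁻¹ and right-multiply by T⁻¹: P = S⁻¹DT⁻¹.
S has determinant 7; S⁻¹ = [[1, 2/7], [0, 1/7]].
T has determinant -4; T⁻¹ = [[1/4, 0], [3/4, -1]].
S⁻¹D = [[28, -4], [-13, 3]].
P = (S⁻¹D)T⁻¹ = [[4, 4], [-1, -3]].

P = [[4, 4], [-1, -3]]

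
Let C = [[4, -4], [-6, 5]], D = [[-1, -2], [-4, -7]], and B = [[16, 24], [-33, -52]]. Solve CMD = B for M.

M = [[3, -4], [-1, -2]]

Isolating M: multiply by C⁻¹ from the left and D⁻¹ from the right, so M = C⁻¹BD⁻¹.
det C = -4, so C⁻¹ = [[-5/4, -1], [-3/2, -1]].
det D = -1, so D⁻¹ = [[7, -2], [-4, 1]].
C⁻¹B = [[13, 22], [9, 16]].
M = (C⁻¹B)D⁻¹ = [[3, -4], [-1, -2]].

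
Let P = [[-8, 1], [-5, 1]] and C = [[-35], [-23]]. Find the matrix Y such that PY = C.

P is on the left of Y, so left-multiply by P⁻¹: Y = P⁻¹C.
det P = -3; the adjugate gives P⁻¹ = [[-1/3, 1/3], [-5/3, 8/3]].
Y = P⁻¹C = [[-1/3, 1/3], [-5/3, 8/3]] · [[-35], [-23]] = [[4], [-3]].

Y = [[4], [-3]]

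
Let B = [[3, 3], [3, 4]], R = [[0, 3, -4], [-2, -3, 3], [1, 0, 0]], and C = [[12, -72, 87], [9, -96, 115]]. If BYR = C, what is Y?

Isolating Y: multiply by B⁻¹ from the left and R⁻¹ from the right, so Y = B⁻¹CR⁻¹.
det B = 3, so B⁻¹ = [[4/3, -1], [-1, 1]].
det R = -3; the adjugate gives R⁻¹ = [[0, 0, 1], [-1, -4/3, -8/3], [-1, -1, -2]].
B⁻¹C = [[7, 0, 1], [-3, -24, 28]].
Y = (B⁻¹C)R⁻¹ = [[-1, -1, 5], [-4, 4, 5]].

Y = [[-1, -1, 5], [-4, 4, 5]]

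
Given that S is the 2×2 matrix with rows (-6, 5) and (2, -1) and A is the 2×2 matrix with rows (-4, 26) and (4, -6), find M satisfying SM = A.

Since S multiplies M on the left, M = S⁻¹A.
det S = -4; the adjugate gives S⁻¹ = [[1/4, 5/4], [1/2, 3/2]].
M = S⁻¹A = [[1/4, 5/4], [1/2, 3/2]] · [[-4, 26], [4, -6]] = [[4, -1], [4, 4]].

M = [[4, -1], [4, 4]]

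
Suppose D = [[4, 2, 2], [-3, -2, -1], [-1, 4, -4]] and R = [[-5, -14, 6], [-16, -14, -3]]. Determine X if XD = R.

X = [[-5, -4, -3], [-2, 3, -1]]

Since D sits to the right of X, X = RD⁻¹.
det D = -2, so D⁻¹ = [[-6, -8, -1], [11/2, 7, 1], [7, 9, 1]].
X = RD⁻¹ = [[-5, -14, 6], [-16, -14, -3]] · [[-6, -8, -1], [11/2, 7, 1], [7, 9, 1]] = [[-5, -4, -3], [-2, 3, -1]].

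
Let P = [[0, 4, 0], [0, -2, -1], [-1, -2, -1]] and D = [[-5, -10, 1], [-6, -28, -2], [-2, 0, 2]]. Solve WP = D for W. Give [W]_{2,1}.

-6

Right-multiplying both sides by P⁻¹ gives W = DP⁻¹.
det P = 4; the adjugate gives P⁻¹ = [[0, 1, -1], [1/4, 0, 0], [-1/2, -1, 0]].
W = DP⁻¹ = [[-5, -10, 1], [-6, -28, -2], [-2, 0, 2]] · [[0, 1, -1], [1/4, 0, 0], [-1/2, -1, 0]] = [[-3, -6, 5], [-6, -4, 6], [-1, -4, 2]].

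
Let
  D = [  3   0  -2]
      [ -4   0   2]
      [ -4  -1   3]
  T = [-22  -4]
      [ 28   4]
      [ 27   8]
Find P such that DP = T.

P = [[-6, 0], [3, -2], [2, 2]]

D is on the left of P, so left-multiply by D⁻¹: P = D⁻¹T.
det D = -2, so D⁻¹ = [[-1, -1, 0], [-2, -1/2, -1], [-2, -3/2, 0]].
P = D⁻¹T = [[-1, -1, 0], [-2, -1/2, -1], [-2, -3/2, 0]] · [[-22, -4], [28, 4], [27, 8]] = [[-6, 0], [3, -2], [2, 2]].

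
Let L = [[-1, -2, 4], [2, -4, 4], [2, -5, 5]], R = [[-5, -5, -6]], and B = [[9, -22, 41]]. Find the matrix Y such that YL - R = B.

YL = B + R = [[4, -27, 35]].
Right-multiplying both sides by L⁻¹ gives Y = (B + R)L⁻¹.
det L = -4; the adjugate gives L⁻¹ = [[0, 5/2, -2], [1/2, 13/4, -3], [1/2, 9/4, -2]].
Y = (B + R)L⁻¹ = [[4, 1, 3]].

Y = [[4, 1, 3]]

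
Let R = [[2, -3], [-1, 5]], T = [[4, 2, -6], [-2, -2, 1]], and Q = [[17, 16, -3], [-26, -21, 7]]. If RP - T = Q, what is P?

P = [[3, 3, -3], [-5, -4, 1]]

RP = Q + T = [[21, 18, -9], [-28, -23, 8]].
Since R multiplies P on the left, P = R⁻¹(Q + T).
det R = 7; the adjugate gives R⁻¹ = [[5/7, 3/7], [1/7, 2/7]].
P = R⁻¹(Q + T) = [[3, 3, -3], [-5, -4, 1]].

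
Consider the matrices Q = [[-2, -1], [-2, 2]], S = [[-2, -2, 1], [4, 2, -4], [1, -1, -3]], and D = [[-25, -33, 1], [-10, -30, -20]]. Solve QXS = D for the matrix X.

X = Q⁻¹DS⁻¹ (apply Q⁻¹ on the left and S⁻¹ on the right).
det Q = -6, so Q⁻¹ = [[-1/3, -1/6], [-1/3, 1/3]].
S has determinant -2; S⁻¹ = [[5, 7/2, -3], [-4, -5/2, 2], [3, 2, -2]].
Q⁻¹D = [[10, 16, 3], [5, 1, -7]].
X = (Q⁻¹D)S⁻¹ = [[-5, 1, -4], [0, 1, 1]].

X = [[-5, 1, -4], [0, 1, 1]]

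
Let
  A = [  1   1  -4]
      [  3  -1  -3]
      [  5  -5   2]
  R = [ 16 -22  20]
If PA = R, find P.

Right-multiplying both sides by A⁻¹ gives P = RA⁻¹.
det A = 2, so A⁻¹ = [[-17/2, 9, -7/2], [-21/2, 11, -9/2], [-5, 5, -2]].
P = RA⁻¹ = [[16, -22, 20]] · [[-17/2, 9, -7/2], [-21/2, 11, -9/2], [-5, 5, -2]] = [[-5, 2, 3]].

P = [[-5, 2, 3]]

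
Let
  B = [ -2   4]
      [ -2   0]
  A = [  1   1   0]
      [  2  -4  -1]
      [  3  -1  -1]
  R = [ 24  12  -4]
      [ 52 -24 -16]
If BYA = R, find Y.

Left-multiply by B⁻¹ and right-multiply by A⁻¹: Y = B⁻¹RA⁻¹.
det B = 8, so B⁻¹ = [[0, -1/2], [1/4, -1/4]].
det A = 2, so A⁻¹ = [[3/2, 1/2, -1/2], [-1/2, -1/2, 1/2], [5, 2, -3]].
B⁻¹R = [[-26, 12, 8], [-7, 9, 3]].
Y = (B⁻¹R)A⁻¹ = [[-5, -3, -5], [0, -2, -1]].

Y = [[-5, -3, -5], [0, -2, -1]]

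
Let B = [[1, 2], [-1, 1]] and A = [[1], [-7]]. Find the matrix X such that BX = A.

X = [[5], [-2]]

Since B multiplies X on the left, X = B⁻¹A.
B has determinant 3; B⁻¹ = [[1/3, -2/3], [1/3, 1/3]].
X = B⁻¹A = [[1/3, -2/3], [1/3, 1/3]] · [[1], [-7]] = [[5], [-2]].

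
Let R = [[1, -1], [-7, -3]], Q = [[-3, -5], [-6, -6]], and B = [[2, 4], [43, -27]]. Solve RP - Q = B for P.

P = [[-4, 3], [-3, 4]]

RP = B + Q = [[-1, -1], [37, -33]].
Since R multiplies P on the left, P = R⁻¹(B + Q).
R has determinant -10; R⁻¹ = [[3/10, -1/10], [-7/10, -1/10]].
P = R⁻¹(B + Q) = [[-4, 3], [-3, 4]].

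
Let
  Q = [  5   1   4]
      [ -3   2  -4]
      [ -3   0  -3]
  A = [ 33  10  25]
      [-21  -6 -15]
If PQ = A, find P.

P = [[6, 2, -3], [-6, 0, -3]]

Since Q sits to the right of P, P = AQ⁻¹.
Q has determinant -3; Q⁻¹ = [[2, -1, 4], [-1, 1, -8/3], [-2, 1, -13/3]].
P = AQ⁻¹ = [[33, 10, 25], [-21, -6, -15]] · [[2, -1, 4], [-1, 1, -8/3], [-2, 1, -13/3]] = [[6, 2, -3], [-6, 0, -3]].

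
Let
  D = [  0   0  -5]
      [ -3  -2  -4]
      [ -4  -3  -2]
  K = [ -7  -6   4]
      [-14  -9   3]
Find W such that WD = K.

W = [[0, -3, 4], [-5, 6, -1]]

Right-multiplying both sides by D⁻¹ gives W = KD⁻¹.
det D = -5, so D⁻¹ = [[8/5, -3, 2], [-2, 4, -3], [-1/5, 0, 0]].
W = KD⁻¹ = [[-7, -6, 4], [-14, -9, 3]] · [[8/5, -3, 2], [-2, 4, -3], [-1/5, 0, 0]] = [[0, -3, 4], [-5, 6, -1]].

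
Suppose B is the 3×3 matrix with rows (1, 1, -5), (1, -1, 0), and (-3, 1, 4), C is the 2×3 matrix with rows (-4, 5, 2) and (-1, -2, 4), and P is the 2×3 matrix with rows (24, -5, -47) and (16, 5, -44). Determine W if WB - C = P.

WB = P + C = [[20, 0, -45], [15, 3, -40]].
Since B sits to the right of W, W = (P + C)B⁻¹.
det B = 2; the adjugate gives B⁻¹ = [[-2, -9/2, -5/2], [-2, -11/2, -5/2], [-1, -2, -1]].
W = (P + C)B⁻¹ = [[5, 0, -5], [4, -4, -5]].

W = [[5, 0, -5], [4, -4, -5]]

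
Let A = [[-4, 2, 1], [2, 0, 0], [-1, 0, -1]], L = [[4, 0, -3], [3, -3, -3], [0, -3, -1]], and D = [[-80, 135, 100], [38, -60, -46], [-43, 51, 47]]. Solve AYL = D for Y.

Left-multiply by A⁻¹ and right-multiply by L⁻¹: Y = A⁻¹DL⁻¹.
det A = 4; the adjugate gives A⁻¹ = [[0, 1/2, 0], [1/2, 5/4, 1/2], [0, -1/2, -1]].
det L = 3, so L⁻¹ = [[-2, 3, -3], [1, -4/3, 1], [-3, 4, -4]].
A⁻¹D = [[19, -30, -23], [-14, 18, 16], [24, -21, -24]].
Y = (A⁻¹D)L⁻¹ = [[1, 5, 5], [-2, -2, -4], [3, 4, 3]].

Y = [[1, 5, 5], [-2, -2, -4], [3, 4, 3]]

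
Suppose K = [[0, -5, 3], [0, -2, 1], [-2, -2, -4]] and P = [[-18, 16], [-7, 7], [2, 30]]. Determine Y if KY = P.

Y = [[-2, -4], [3, -5], [-1, -3]]

Left-multiplying both sides by K⁻¹ gives Y = K⁻¹P.
K has determinant -2; K⁻¹ = [[-5, 13, -1/2], [1, -3, 0], [2, -5, 0]].
Y = K⁻¹P = [[-5, 13, -1/2], [1, -3, 0], [2, -5, 0]] · [[-18, 16], [-7, 7], [2, 30]] = [[-2, -4], [3, -5], [-1, -3]].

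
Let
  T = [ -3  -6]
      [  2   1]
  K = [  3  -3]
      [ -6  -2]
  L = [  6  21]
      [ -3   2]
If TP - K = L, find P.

P = [[-5, 2], [1, -4]]

TP = L + K = [[9, 18], [-9, 0]].
Left-multiplying both sides by T⁻¹ gives P = T⁻¹(L + K).
T has determinant 9; T⁻¹ = [[1/9, 2/3], [-2/9, -1/3]].
P = T⁻¹(L + K) = [[-5, 2], [1, -4]].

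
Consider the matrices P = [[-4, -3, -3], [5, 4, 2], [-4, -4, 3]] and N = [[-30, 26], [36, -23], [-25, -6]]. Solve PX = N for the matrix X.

X = [[6, 1], [1, -4], [1, -6]]

Since P multiplies X on the left, X = P⁻¹N.
det P = 1, so P⁻¹ = [[20, 21, 6], [-23, -24, -7], [-4, -4, -1]].
X = P⁻¹N = [[20, 21, 6], [-23, -24, -7], [-4, -4, -1]] · [[-30, 26], [36, -23], [-25, -6]] = [[6, 1], [1, -4], [1, -6]].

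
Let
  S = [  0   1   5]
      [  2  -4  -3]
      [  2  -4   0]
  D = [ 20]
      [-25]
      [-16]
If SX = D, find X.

X = [[2], [5], [3]]

Since S multiplies X on the left, X = S⁻¹D.
det S = -6; the adjugate gives S⁻¹ = [[2, 10/3, -17/6], [1, 5/3, -5/3], [0, -1/3, 1/3]].
X = S⁻¹D = [[2, 10/3, -17/6], [1, 5/3, -5/3], [0, -1/3, 1/3]] · [[20], [-25], [-16]] = [[2], [5], [3]].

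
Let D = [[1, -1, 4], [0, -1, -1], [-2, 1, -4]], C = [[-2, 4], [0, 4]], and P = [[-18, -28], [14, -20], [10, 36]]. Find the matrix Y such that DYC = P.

Y = [[-4, 2], [3, 2], [4, -4]]

Isolating Y: multiply by D⁻¹ from the left and C⁻¹ from the right, so Y = D⁻¹PC⁻¹.
det D = -5, so D⁻¹ = [[-1, 0, -1], [-2/5, -4/5, -1/5], [2/5, -1/5, 1/5]].
det C = -8; the adjugate gives C⁻¹ = [[-1/2, 1/2], [0, 1/4]].
D⁻¹P = [[8, -8], [-6, 20], [-8, 0]].
Y = (D⁻¹P)C⁻¹ = [[-4, 2], [3, 2], [4, -4]].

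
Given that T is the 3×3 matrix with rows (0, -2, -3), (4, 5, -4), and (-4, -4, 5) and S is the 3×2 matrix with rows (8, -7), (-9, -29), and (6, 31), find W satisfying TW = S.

T is on the left of W, so left-multiply by T⁻¹: W = T⁻¹S.
det T = -4; the adjugate gives T⁻¹ = [[-9/4, -11/2, -23/4], [1, 3, 3], [-1, -2, -2]].
W = T⁻¹S = [[-9/4, -11/2, -23/4], [1, 3, 3], [-1, -2, -2]] · [[8, -7], [-9, -29], [6, 31]] = [[-3, -3], [-1, -1], [-2, 3]].

W = [[-3, -3], [-1, -1], [-2, 3]]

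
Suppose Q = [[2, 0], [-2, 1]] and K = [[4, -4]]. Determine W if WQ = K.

Since Q sits to the right of W, W = KQ⁻¹.
Q has determinant 2; Q⁻¹ = [[1/2, 0], [1, 1]].
W = KQ⁻¹ = [[4, -4]] · [[1/2, 0], [1, 1]] = [[-2, -4]].

W = [[-2, -4]]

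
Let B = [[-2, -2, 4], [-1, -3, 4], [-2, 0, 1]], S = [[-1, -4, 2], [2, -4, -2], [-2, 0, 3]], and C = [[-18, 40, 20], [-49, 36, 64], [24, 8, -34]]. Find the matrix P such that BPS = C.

Isolating P: multiply by B⁻¹ from the left and S⁻¹ from the right, so P = B⁻¹CS⁻¹.
det B = -4, so B⁻¹ = [[3/4, -1/2, -1], [7/4, -3/2, -1], [3/2, -1, -1]].
S has determinant 4; S⁻¹ = [[-3, 3, 4], [-1/2, 1/4, 1/2], [-2, 2, 3]].
B⁻¹C = [[-13, 4, 17], [18, 8, -27], [-2, 16, 0]].
P = (B⁻¹C)S⁻¹ = [[3, -4, 1], [-4, 2, -5], [-2, -2, 0]].

P = [[3, -4, 1], [-4, 2, -5], [-2, -2, 0]]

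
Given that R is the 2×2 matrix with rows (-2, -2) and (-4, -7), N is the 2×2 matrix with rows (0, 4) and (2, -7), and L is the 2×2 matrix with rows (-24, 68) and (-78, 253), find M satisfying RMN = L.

M = [[3, 1], [-1, 5]]

Left-multiply by R⁻¹ and right-multiply by N⁻¹: M = R⁻¹LN⁻¹.
det R = 6; the adjugate gives R⁻¹ = [[-7/6, 1/3], [2/3, -1/3]].
det N = -8; the adjugate gives N⁻¹ = [[7/8, 1/2], [1/4, 0]].
R⁻¹L = [[2, 5], [10, -39]].
M = (R⁻¹L)N⁻¹ = [[3, 1], [-1, 5]].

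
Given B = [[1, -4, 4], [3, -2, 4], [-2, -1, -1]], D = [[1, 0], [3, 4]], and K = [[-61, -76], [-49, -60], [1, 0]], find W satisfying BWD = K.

Left-multiply by B⁻¹ and right-multiply by D⁻¹: W = B⁻¹KD⁻¹.
B has determinant -2; B⁻¹ = [[-3, 4, 4], [5/2, -7/2, -4], [7/2, -9/2, -5]].
det D = 4, so D⁻¹ = [[1, 0], [-3/4, 1/4]].
B⁻¹K = [[-9, -12], [15, 20], [2, 4]].
W = (B⁻¹K)D⁻¹ = [[0, -3], [0, 5], [-1, 1]].

W = [[0, -3], [0, 5], [-1, 1]]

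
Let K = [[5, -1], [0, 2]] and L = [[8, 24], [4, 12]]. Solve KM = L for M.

M = [[2, 6], [2, 6]]

Left-multiplying both sides by K⁻¹ gives M = K⁻¹L.
det K = 10; the adjugate gives K⁻¹ = [[1/5, 1/10], [0, 1/2]].
M = K⁻¹L = [[1/5, 1/10], [0, 1/2]] · [[8, 24], [4, 12]] = [[2, 6], [2, 6]].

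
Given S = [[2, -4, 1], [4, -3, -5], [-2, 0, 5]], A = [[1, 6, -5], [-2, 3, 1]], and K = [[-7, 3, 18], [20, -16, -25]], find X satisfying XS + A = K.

XS = K − A = [[-8, -3, 23], [22, -19, -26]].
S is on the right of X, so right-multiply by S⁻¹: X = (K − A)S⁻¹.
S has determinant 4; S⁻¹ = [[-15/4, 5, 23/4], [-5/2, 3, 7/2], [-3/2, 2, 5/2]].
X = (K − A)S⁻¹ = [[3, -3, 1], [4, 1, -5]].

X = [[3, -3, 1], [4, 1, -5]]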